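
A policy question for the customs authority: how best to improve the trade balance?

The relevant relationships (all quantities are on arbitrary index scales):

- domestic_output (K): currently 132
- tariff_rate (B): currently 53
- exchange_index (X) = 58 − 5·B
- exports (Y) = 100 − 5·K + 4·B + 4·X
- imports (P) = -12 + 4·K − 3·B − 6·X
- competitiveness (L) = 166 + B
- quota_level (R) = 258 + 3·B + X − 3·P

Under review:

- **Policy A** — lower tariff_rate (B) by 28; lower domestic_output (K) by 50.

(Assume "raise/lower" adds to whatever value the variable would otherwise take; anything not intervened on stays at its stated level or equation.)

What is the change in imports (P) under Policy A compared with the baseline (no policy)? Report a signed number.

Baseline:
  K = 132
  B = 53
  X = 58 − 5·53 = -207
  P = -12 + 4·132 − 3·53 − 6·(-207) = 1599
Policy A (B − 28, K − 50):
  K = 132 − 50 = 82
  B = 53 − 28 = 25
  X = 58 − 5·25 = -67
  P = -12 + 4·82 − 3·25 − 6·(-67) = 643
Change in P: 643 − 1599 = -956

-956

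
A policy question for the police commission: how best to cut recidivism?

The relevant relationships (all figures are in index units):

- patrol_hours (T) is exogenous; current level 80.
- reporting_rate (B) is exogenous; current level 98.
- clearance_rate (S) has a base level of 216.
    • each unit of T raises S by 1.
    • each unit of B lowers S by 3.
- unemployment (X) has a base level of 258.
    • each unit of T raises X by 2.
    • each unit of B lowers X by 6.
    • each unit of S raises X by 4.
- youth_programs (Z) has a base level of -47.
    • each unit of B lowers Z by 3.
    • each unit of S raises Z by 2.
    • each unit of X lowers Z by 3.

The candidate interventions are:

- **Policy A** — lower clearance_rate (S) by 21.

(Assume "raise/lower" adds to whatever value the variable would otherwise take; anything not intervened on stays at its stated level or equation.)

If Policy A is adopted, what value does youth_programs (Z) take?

Policy A (S − 21):
  T = 80
  B = 98
  S = 216 + 80 − 3·98 (−21 from intervention) = -19
  X = 258 + 2·80 − 6·98 + 4·(-19) = -246
  Z = -47 − 3·98 + 2·(-19) − 3·(-246) = 359

359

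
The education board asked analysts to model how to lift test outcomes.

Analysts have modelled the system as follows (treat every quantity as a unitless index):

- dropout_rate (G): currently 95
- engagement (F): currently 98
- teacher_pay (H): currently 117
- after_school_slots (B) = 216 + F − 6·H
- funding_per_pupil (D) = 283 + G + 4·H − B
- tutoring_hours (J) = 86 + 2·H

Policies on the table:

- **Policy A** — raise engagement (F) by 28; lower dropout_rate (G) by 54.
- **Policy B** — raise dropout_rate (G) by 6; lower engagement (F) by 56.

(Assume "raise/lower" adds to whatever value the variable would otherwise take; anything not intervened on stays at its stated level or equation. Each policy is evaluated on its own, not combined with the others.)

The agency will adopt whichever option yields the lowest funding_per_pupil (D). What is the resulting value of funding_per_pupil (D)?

1152

Policy A (F + 28, G − 54):
  G = 95 − 54 = 41
  F = 98 + 28 = 126
  H = 117
  B = 216 + 126 − 6·117 = -360
  D = 283 + 41 + 4·117 − (-360) = 1152
Policy B (G + 6, F − 56):
  G = 95 + 6 = 101
  F = 98 − 56 = 42
  H = 117
  B = 216 + 42 − 6·117 = -444
  D = 283 + 101 + 4·117 − (-444) = 1296
Comparing — Policy A: D=1152, Policy B: D=1296. Lowest is 1152 (Policy A).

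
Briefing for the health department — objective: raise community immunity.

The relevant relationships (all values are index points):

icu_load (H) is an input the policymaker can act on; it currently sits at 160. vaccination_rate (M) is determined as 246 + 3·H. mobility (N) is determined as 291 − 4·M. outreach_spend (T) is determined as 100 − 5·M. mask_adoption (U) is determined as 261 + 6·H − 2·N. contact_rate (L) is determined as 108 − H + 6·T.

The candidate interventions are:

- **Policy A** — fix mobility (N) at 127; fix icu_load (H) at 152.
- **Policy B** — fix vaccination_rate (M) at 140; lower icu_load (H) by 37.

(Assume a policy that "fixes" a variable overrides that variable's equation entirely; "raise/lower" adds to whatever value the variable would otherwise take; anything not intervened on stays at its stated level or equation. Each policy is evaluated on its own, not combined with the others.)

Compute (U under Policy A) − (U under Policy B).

-618

Policy A (N := 127, H := 152):
  H = 152
  M = 246 + 3·152 = 702
  N = 127
  U = 261 + 6·152 − 2·127 = 919
Policy B (M := 140, H − 37):
  H = 160 − 37 = 123
  M = 140
  N = 291 − 4·140 = -269
  U = 261 + 6·123 − 2·(-269) = 1537
U: 919 − 1537 = -618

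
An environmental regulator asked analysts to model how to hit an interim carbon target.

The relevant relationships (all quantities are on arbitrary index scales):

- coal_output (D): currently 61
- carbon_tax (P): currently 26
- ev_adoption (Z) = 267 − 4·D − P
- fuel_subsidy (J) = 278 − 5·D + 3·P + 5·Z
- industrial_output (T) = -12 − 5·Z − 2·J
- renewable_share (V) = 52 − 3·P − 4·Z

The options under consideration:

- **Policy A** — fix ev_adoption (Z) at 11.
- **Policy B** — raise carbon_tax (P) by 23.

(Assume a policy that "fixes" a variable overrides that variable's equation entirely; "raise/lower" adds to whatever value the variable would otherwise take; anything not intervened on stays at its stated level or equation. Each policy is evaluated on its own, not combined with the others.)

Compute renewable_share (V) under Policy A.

Policy A (Z := 11):
  D = 61
  P = 26
  Z = 11
  V = 52 − 3·26 − 4·11 = -70

-70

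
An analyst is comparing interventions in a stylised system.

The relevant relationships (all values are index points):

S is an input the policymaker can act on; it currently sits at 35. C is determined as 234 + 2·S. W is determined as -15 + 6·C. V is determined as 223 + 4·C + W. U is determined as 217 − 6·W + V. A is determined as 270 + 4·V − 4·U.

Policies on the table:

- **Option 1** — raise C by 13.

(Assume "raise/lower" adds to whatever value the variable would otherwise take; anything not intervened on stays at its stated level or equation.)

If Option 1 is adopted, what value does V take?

Option 1 (C + 13):
  S = 35
  C = 234 + 2·35 (+13 from intervention) = 317
  W = -15 + 6·317 = 1887
  V = 223 + 4·317 + 1887 = 3378

3378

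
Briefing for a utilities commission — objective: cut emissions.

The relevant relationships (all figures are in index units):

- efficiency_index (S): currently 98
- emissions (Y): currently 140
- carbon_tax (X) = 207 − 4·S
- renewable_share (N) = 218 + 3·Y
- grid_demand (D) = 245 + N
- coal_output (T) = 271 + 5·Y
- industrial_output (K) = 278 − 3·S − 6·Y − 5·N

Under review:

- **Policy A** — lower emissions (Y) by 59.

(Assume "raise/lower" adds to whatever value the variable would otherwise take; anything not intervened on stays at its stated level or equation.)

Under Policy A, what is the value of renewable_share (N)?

Policy A (Y − 59):
  Y = 140 − 59 = 81
  N = 218 + 3·81 = 461

461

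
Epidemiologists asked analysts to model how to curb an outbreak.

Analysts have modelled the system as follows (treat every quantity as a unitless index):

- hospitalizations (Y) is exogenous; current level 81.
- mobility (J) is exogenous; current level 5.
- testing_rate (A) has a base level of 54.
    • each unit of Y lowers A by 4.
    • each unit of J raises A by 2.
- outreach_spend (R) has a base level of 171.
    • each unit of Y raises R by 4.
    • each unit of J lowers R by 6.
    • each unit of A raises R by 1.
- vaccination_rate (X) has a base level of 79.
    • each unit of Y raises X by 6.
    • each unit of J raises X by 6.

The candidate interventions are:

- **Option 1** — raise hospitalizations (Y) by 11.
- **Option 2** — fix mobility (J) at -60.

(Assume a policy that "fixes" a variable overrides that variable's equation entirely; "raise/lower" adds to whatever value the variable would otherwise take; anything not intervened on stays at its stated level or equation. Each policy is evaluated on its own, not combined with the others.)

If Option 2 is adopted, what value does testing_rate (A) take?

-390

Option 2 (J := -60):
  Y = 81
  J = -60
  A = 54 − 4·81 + 2·(-60) = -390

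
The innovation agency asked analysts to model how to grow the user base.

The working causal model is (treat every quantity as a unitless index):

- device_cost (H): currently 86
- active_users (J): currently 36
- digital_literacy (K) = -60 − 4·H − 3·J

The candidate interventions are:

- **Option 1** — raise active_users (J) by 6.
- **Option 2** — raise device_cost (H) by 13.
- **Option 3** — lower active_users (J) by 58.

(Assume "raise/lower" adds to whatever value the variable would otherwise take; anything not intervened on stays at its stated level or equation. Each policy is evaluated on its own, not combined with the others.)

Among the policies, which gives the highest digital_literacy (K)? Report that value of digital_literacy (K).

-338

Option 1 (J + 6):
  H = 86
  J = 36 + 6 = 42
  K = -60 − 4·86 − 3·42 = -530
Option 2 (H + 13):
  H = 86 + 13 = 99
  J = 36
  K = -60 − 4·99 − 3·36 = -564
Option 3 (J − 58):
  H = 86
  J = 36 − 58 = -22
  K = -60 − 4·86 − 3·(-22) = -338
Comparing — Option 1: K=-530, Option 2: K=-564, Option 3: K=-338. Highest is -338 (Option 3).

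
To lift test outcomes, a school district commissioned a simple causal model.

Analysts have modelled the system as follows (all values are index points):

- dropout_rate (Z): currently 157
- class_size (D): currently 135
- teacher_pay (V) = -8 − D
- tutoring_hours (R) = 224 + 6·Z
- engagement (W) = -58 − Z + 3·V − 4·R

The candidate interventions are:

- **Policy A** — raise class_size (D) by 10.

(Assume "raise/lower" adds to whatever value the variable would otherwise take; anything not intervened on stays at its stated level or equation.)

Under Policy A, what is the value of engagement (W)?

Policy A (D + 10):
  Z = 157
  D = 135 + 10 = 145
  V = -8 − 145 = -153
  R = 224 + 6·157 = 1166
  W = -58 − 157 + 3·(-153) − 4·1166 = -5338

-5338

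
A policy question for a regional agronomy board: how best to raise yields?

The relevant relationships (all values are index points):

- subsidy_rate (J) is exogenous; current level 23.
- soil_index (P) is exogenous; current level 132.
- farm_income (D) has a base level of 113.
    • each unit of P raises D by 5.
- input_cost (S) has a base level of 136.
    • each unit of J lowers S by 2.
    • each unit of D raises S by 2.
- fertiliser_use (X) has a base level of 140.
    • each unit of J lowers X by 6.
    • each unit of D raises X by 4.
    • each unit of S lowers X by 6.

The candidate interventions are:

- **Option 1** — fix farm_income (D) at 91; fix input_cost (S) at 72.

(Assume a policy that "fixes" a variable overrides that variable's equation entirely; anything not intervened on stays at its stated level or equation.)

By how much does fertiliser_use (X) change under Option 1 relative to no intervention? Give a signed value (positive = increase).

6656

Baseline:
  J = 23
  P = 132
  D = 113 + 5·132 = 773
  S = 136 − 2·23 + 2·773 = 1636
  X = 140 − 6·23 + 4·773 − 6·1636 = -6722
Option 1 (D := 91, S := 72):
  J = 23
  P = 132
  D = 91
  S = 72
  X = 140 − 6·23 + 4·91 − 6·72 = -66
Change in X: -66 − (-6722) = 6656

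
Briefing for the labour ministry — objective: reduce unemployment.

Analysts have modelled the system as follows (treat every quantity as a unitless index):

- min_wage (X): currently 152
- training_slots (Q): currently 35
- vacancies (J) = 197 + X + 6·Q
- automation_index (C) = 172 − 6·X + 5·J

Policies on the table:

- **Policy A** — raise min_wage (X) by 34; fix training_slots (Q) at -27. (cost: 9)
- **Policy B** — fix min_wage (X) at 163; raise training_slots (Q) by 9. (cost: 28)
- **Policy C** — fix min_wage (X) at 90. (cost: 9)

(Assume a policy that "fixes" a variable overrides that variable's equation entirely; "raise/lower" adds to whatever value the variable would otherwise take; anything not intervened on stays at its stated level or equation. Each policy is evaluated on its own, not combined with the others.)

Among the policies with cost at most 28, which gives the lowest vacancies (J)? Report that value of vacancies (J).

221

Policy A (X + 34, Q := -27):
  X = 152 + 34 = 186
  Q = -27
  J = 197 + 186 + 6·(-27) = 221
Policy B (X := 163, Q + 9):
  X = 163
  Q = 35 + 9 = 44
  J = 197 + 163 + 6·44 = 624
Policy C (X := 90):
  X = 90
  Q = 35
  J = 197 + 90 + 6·35 = 497
Comparing — Policy A: J=221, Policy B: J=624, Policy C: J=497. Lowest is 221 (Policy A).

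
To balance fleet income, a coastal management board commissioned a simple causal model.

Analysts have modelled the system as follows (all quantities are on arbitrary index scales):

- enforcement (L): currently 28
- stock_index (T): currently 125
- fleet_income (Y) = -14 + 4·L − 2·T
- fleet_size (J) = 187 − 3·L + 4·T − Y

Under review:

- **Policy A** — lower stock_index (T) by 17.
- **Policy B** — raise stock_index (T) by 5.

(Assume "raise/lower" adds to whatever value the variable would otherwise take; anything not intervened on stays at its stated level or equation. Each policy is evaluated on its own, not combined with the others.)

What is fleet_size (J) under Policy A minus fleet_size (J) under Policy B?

Policy A (T − 17):
  L = 28
  T = 125 − 17 = 108
  Y = -14 + 4·28 − 2·108 = -118
  J = 187 − 3·28 + 4·108 − (-118) = 653
Policy B (T + 5):
  L = 28
  T = 125 + 5 = 130
  Y = -14 + 4·28 − 2·130 = -162
  J = 187 − 3·28 + 4·130 − (-162) = 785
J: 653 − 785 = -132

-132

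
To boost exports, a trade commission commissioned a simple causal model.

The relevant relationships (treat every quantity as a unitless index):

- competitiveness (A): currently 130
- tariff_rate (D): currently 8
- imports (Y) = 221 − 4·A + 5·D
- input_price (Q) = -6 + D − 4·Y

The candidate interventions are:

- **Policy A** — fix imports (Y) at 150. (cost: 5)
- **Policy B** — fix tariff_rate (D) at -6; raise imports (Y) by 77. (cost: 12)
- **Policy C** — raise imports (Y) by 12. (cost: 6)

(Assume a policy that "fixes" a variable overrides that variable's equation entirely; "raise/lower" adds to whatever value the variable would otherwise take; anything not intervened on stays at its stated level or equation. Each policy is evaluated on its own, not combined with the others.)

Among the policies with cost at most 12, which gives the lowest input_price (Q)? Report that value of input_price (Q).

Policy A (Y := 150):
  A = 130
  D = 8
  Y = 150
  Q = -6 + 8 − 4·150 = -598
Policy B (D := -6, Y + 77):
  A = 130
  D = -6
  Y = 221 − 4·130 + 5·(-6) (+77 from intervention) = -252
  Q = -6 + (-6) − 4·(-252) = 996
Policy C (Y + 12):
  A = 130
  D = 8
  Y = 221 − 4·130 + 5·8 (+12 from intervention) = -247
  Q = -6 + 8 − 4·(-247) = 990
Comparing — Policy A: Q=-598, Policy B: Q=996, Policy C: Q=990. Lowest is -598 (Policy A).

-598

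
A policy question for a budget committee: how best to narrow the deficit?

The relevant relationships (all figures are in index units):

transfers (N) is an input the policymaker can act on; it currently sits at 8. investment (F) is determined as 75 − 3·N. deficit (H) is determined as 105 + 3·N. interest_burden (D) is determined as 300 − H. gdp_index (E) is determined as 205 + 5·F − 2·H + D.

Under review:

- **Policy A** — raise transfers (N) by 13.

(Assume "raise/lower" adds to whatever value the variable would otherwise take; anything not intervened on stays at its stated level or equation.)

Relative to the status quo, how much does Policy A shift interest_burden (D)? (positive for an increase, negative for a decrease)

Baseline:
  N = 8
  H = 105 + 3·8 = 129
  D = 300 − 129 = 171
Policy A (N + 13):
  N = 8 + 13 = 21
  H = 105 + 3·21 = 168
  D = 300 − 168 = 132
Change in D: 132 − 171 = -39

-39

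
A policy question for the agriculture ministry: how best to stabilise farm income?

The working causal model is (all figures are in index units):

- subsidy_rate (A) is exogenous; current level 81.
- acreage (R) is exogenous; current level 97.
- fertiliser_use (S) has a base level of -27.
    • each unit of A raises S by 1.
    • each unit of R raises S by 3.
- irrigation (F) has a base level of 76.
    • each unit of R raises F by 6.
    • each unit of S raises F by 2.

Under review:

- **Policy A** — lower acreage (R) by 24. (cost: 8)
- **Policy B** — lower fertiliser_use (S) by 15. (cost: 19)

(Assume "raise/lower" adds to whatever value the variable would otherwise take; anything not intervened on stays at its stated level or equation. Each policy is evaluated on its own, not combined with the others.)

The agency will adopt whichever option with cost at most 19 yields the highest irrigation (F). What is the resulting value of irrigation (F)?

Policy A (R − 24):
  A = 81
  R = 97 − 24 = 73
  S = -27 + 81 + 3·73 = 273
  F = 76 + 6·73 + 2·273 = 1060
Policy B (S − 15):
  A = 81
  R = 97
  S = -27 + 81 + 3·97 (−15 from intervention) = 330
  F = 76 + 6·97 + 2·330 = 1318
Comparing — Policy A: F=1060, Policy B: F=1318. Highest is 1318 (Policy B).

1318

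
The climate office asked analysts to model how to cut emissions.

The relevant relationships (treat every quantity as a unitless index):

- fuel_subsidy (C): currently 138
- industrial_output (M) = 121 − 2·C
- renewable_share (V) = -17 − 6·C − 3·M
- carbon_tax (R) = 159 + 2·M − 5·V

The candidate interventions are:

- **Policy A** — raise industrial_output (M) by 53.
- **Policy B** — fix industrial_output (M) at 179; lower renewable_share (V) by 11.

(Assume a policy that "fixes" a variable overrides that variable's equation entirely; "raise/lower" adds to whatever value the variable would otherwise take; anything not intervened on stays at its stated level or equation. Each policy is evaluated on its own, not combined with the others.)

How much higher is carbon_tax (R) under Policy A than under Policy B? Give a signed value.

-4832

Policy A (M + 53):
  C = 138
  M = 121 − 2·138 (+53 from intervention) = -102
  V = -17 − 6·138 − 3·(-102) = -539
  R = 159 + 2·(-102) − 5·(-539) = 2650
Policy B (M := 179, V − 11):
  C = 138
  M = 179
  V = -17 − 6·138 − 3·179 (−11 from intervention) = -1393
  R = 159 + 2·179 − 5·(-1393) = 7482
R: 2650 − 7482 = -4832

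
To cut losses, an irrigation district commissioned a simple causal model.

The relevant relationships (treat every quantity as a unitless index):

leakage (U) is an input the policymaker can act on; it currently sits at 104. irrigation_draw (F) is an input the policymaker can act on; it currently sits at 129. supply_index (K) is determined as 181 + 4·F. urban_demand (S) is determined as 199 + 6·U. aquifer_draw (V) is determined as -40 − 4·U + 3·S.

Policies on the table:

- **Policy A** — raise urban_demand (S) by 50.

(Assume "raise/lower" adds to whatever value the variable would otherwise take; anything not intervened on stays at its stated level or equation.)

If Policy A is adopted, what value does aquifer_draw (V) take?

Policy A (S + 50):
  U = 104
  S = 199 + 6·104 (+50 from intervention) = 873
  V = -40 − 4·104 + 3·873 = 2163

2163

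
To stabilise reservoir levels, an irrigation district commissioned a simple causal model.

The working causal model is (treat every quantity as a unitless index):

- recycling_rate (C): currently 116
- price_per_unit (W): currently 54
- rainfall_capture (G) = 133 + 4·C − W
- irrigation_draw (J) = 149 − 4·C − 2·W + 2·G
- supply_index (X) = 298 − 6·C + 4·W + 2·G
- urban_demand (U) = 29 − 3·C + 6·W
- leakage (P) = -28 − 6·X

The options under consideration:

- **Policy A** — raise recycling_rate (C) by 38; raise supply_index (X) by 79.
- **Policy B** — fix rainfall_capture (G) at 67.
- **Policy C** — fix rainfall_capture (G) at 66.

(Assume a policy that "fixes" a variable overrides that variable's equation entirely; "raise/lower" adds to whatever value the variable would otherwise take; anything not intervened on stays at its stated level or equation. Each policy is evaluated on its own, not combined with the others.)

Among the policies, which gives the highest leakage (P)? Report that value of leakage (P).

272

Policy A (C + 38, X + 79):
  C = 116 + 38 = 154
  W = 54
  G = 133 + 4·154 − 54 = 695
  X = 298 − 6·154 + 4·54 + 2·695 (+79 from intervention) = 1059
  P = -28 − 6·1059 = -6382
Policy B (G := 67):
  C = 116
  W = 54
  G = 67
  X = 298 − 6·116 + 4·54 + 2·67 = -48
  P = -28 − 6·(-48) = 260
Policy C (G := 66):
  C = 116
  W = 54
  G = 66
  X = 298 − 6·116 + 4·54 + 2·66 = -50
  P = -28 − 6·(-50) = 272
Comparing — Policy A: P=-6382, Policy B: P=260, Policy C: P=272. Highest is 272 (Policy C).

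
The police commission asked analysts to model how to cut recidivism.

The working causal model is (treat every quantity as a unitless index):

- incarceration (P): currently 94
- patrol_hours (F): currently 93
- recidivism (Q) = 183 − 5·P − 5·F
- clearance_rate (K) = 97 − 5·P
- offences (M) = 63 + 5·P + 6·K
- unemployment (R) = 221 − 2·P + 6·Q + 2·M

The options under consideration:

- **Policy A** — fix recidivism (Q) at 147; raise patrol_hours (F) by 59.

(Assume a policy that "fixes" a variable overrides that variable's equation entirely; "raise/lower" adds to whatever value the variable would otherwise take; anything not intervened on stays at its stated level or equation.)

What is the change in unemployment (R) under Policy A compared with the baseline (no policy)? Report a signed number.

5394

Baseline:
  P = 94
  F = 93
  Q = 183 − 5·94 − 5·93 = -752
  K = 97 − 5·94 = -373
  M = 63 + 5·94 + 6·(-373) = -1705
  R = 221 − 2·94 + 6·(-752) + 2·(-1705) = -7889
Policy A (Q := 147, F + 59):
  P = 94
  F = 93 + 59 = 152
  Q = 147
  K = 97 − 5·94 = -373
  M = 63 + 5·94 + 6·(-373) = -1705
  R = 221 − 2·94 + 6·147 + 2·(-1705) = -2495
Change in R: -2495 − (-7889) = 5394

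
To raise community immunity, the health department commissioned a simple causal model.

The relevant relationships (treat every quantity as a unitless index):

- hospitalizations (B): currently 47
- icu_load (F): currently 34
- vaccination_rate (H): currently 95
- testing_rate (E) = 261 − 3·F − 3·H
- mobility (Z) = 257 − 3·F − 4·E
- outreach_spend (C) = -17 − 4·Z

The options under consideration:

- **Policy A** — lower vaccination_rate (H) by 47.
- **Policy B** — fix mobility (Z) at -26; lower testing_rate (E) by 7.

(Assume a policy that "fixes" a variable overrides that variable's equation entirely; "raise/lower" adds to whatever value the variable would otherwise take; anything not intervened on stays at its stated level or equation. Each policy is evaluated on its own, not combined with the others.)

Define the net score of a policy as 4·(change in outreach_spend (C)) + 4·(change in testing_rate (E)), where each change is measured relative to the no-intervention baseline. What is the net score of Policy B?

10932

Baseline:
  F = 34
  H = 95
  E = 261 − 3·34 − 3·95 = -126
  Z = 257 − 3·34 − 4·(-126) = 659
  C = -17 − 4·659 = -2653
Policy B (Z := -26, E − 7):
  F = 34
  H = 95
  E = 261 − 3·34 − 3·95 (−7 from intervention) = -133
  Z = -26
  C = -17 − 4·(-26) = 87
ΔC = 87 − (-2653) = 2740; ΔE = -133 − (-126) = -7
Score = 4·2740 + 4·(-7) = 10932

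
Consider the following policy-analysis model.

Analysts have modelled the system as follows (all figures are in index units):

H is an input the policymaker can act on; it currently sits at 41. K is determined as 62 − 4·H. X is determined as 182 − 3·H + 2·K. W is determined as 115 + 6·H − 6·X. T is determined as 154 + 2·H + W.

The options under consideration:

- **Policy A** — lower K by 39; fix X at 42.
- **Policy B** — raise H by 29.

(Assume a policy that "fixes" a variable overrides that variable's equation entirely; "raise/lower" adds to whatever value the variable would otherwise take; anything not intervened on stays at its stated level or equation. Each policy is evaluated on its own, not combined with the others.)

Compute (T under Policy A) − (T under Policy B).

-3268

Policy A (K − 39, X := 42):
  H = 41
  K = 62 − 4·41 (−39 from intervention) = -141
  X = 42
  W = 115 + 6·41 − 6·42 = 109
  T = 154 + 2·41 + 109 = 345
Policy B (H + 29):
  H = 41 + 29 = 70
  K = 62 − 4·70 = -218
  X = 182 − 3·70 + 2·(-218) = -464
  W = 115 + 6·70 − 6·(-464) = 3319
  T = 154 + 2·70 + 3319 = 3613
T: 345 − 3613 = -3268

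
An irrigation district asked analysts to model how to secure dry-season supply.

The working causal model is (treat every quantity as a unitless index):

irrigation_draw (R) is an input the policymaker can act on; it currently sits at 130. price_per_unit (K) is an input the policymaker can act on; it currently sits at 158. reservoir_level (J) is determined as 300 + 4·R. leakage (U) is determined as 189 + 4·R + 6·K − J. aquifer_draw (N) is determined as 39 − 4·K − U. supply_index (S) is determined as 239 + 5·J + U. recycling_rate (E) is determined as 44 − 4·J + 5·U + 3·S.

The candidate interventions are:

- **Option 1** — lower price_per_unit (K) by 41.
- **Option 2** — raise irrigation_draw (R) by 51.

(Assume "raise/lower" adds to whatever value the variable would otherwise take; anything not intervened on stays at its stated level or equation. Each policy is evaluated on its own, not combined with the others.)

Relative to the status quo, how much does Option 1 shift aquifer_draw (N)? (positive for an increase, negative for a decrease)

410

Baseline:
  R = 130
  K = 158
  J = 300 + 4·130 = 820
  U = 189 + 4·130 + 6·158 − 820 = 837
  N = 39 − 4·158 − 837 = -1430
Option 1 (K − 41):
  R = 130
  K = 158 − 41 = 117
  J = 300 + 4·130 = 820
  U = 189 + 4·130 + 6·117 − 820 = 591
  N = 39 − 4·117 − 591 = -1020
Change in N: -1020 − (-1430) = 410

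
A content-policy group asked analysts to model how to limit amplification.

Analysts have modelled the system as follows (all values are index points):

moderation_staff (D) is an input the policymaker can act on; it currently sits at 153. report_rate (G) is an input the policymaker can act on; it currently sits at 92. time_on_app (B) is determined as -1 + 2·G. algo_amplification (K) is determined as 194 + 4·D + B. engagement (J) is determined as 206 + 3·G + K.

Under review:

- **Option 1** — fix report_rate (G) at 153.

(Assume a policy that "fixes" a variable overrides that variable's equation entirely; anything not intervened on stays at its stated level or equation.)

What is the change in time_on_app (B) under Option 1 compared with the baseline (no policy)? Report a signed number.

122

Baseline:
  G = 92
  B = -1 + 2·92 = 183
Option 1 (G := 153):
  G = 153
  B = -1 + 2·153 = 305
Change in B: 305 − 183 = 122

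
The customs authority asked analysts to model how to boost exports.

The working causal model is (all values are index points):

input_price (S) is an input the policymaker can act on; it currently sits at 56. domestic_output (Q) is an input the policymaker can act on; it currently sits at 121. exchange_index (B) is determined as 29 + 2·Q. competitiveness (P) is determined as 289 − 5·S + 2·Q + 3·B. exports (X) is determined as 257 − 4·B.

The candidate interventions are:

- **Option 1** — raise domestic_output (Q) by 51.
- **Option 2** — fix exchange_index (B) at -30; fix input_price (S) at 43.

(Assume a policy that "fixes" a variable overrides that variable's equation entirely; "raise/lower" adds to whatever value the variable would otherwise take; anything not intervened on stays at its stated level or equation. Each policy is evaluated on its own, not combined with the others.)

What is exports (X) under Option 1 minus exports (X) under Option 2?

-1612

Option 1 (Q + 51):
  Q = 121 + 51 = 172
  B = 29 + 2·172 = 373
  X = 257 − 4·373 = -1235
Option 2 (B := -30, S := 43):
  Q = 121
  B = -30
  X = 257 − 4·(-30) = 377
X: -1235 − 377 = -1612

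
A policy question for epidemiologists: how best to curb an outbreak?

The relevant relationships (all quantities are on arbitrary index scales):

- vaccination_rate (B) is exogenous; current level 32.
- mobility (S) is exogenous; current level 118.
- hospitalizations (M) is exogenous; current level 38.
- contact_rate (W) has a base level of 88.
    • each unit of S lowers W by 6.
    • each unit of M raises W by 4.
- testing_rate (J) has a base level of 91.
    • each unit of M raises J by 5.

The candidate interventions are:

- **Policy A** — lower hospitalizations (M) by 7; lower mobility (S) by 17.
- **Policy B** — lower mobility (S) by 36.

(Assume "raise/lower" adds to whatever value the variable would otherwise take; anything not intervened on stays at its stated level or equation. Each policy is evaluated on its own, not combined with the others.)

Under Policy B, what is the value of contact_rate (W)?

Policy B (S − 36):
  S = 118 − 36 = 82
  M = 38
  W = 88 − 6·82 + 4·38 = -252

-252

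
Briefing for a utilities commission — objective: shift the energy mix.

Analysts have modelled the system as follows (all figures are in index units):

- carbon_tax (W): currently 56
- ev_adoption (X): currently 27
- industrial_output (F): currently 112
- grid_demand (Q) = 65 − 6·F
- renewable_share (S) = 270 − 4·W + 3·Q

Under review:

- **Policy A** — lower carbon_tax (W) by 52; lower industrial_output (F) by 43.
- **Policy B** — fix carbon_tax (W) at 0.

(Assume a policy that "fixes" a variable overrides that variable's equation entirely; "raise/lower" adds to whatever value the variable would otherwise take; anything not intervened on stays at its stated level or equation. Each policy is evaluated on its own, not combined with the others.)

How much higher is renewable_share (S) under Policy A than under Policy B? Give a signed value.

758

Policy A (W − 52, F − 43):
  W = 56 − 52 = 4
  F = 112 − 43 = 69
  Q = 65 − 6·69 = -349
  S = 270 − 4·4 + 3·(-349) = -793
Policy B (W := 0):
  W = 0
  F = 112
  Q = 65 − 6·112 = -607
  S = 270 − 4·0 + 3·(-607) = -1551
S: -793 − (-1551) = 758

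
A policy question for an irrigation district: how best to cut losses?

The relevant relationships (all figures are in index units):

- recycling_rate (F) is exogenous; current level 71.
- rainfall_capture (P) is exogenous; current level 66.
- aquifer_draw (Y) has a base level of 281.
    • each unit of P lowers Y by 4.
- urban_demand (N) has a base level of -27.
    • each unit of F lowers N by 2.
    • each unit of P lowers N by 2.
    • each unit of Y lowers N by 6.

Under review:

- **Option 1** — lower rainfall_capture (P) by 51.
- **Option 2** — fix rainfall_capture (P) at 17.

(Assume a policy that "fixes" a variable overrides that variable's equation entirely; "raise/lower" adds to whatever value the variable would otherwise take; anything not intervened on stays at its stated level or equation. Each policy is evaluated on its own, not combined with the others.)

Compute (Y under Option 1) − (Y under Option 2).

Option 1 (P − 51):
  P = 66 − 51 = 15
  Y = 281 − 4·15 = 221
Option 2 (P := 17):
  P = 17
  Y = 281 − 4·17 = 213
Y: 221 − 213 = 8

8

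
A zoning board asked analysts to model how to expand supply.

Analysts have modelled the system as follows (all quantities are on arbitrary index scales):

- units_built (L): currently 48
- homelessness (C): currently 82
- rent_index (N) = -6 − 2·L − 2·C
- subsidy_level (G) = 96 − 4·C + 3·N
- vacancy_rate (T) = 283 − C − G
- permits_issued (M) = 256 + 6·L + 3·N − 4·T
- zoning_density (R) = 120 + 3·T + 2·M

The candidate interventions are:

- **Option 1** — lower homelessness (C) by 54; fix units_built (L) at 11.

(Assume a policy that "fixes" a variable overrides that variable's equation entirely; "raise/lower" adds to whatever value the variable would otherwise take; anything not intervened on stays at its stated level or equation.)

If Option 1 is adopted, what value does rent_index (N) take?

Option 1 (C − 54, L := 11):
  L = 11
  C = 82 − 54 = 28
  N = -6 − 2·11 − 2·28 = -84

-84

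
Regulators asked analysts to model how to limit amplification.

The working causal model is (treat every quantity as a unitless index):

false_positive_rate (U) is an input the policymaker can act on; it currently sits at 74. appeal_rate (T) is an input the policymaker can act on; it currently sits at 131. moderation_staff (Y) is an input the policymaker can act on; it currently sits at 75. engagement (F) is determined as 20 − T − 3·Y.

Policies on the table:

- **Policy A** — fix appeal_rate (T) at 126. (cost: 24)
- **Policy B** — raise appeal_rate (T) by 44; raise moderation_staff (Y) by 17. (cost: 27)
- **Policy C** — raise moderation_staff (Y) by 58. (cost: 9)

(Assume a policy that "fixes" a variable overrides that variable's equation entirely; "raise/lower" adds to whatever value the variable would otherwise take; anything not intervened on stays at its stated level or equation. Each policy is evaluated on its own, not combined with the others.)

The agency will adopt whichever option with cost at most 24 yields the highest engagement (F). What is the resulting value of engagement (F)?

Policy A (T := 126):
  T = 126
  Y = 75
  F = 20 − 126 − 3·75 = -331
Policy C (Y + 58):
  T = 131
  Y = 75 + 58 = 133
  F = 20 − 131 − 3·133 = -510
Comparing — Policy A: F=-331, Policy C: F=-510. Highest is -331 (Policy A).

-331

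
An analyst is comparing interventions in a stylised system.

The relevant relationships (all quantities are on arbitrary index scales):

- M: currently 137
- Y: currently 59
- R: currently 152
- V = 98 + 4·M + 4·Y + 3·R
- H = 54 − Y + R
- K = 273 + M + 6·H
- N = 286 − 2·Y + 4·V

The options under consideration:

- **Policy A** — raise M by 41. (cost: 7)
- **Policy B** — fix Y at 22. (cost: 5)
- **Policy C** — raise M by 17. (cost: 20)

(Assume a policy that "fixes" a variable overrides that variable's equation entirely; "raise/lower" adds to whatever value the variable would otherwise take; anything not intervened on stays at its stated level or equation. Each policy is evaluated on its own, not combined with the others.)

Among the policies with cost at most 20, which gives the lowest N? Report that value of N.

Policy A (M + 41):
  M = 137 + 41 = 178
  Y = 59
  R = 152
  V = 98 + 4·178 + 4·59 + 3·152 = 1502
  N = 286 − 2·59 + 4·1502 = 6176
Policy B (Y := 22):
  M = 137
  Y = 22
  R = 152
  V = 98 + 4·137 + 4·22 + 3·152 = 1190
  N = 286 − 2·22 + 4·1190 = 5002
Policy C (M + 17):
  M = 137 + 17 = 154
  Y = 59
  R = 152
  V = 98 + 4·154 + 4·59 + 3·152 = 1406
  N = 286 − 2·59 + 4·1406 = 5792
Comparing — Policy A: N=6176, Policy B: N=5002, Policy C: N=5792. Lowest is 5002 (Policy B).

5002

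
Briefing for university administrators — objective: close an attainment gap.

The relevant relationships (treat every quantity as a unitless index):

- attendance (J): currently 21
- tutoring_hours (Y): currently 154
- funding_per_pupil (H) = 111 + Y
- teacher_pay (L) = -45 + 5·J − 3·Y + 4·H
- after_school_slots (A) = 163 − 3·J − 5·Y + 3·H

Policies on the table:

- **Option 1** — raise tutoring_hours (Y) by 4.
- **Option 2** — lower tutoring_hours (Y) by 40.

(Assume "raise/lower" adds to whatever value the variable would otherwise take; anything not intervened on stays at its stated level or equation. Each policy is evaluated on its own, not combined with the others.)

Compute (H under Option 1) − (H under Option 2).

Option 1 (Y + 4):
  Y = 154 + 4 = 158
  H = 111 + 158 = 269
Option 2 (Y − 40):
  Y = 154 − 40 = 114
  H = 111 + 114 = 225
H: 269 − 225 = 44

44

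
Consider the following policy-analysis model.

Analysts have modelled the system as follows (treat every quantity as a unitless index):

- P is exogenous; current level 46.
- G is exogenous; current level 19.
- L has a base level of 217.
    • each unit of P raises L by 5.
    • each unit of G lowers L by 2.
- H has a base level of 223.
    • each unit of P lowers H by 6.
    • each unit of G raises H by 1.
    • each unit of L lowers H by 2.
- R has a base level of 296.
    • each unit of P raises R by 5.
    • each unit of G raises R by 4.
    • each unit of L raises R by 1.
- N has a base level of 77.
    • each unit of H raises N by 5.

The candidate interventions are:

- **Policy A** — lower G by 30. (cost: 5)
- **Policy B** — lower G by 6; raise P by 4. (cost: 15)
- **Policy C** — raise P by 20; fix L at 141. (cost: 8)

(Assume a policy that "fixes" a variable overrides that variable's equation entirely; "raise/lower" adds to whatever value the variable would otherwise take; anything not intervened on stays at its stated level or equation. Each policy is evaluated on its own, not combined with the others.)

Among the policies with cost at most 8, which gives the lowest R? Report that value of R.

843

Policy A (G − 30):
  P = 46
  G = 19 − 30 = -11
  L = 217 + 5·46 − 2·(-11) = 469
  R = 296 + 5·46 + 4·(-11) + 469 = 951
Policy C (P + 20, L := 141):
  P = 46 + 20 = 66
  G = 19
  L = 141
  R = 296 + 5·66 + 4·19 + 141 = 843
Comparing — Policy A: R=951, Policy C: R=843. Lowest is 843 (Policy C).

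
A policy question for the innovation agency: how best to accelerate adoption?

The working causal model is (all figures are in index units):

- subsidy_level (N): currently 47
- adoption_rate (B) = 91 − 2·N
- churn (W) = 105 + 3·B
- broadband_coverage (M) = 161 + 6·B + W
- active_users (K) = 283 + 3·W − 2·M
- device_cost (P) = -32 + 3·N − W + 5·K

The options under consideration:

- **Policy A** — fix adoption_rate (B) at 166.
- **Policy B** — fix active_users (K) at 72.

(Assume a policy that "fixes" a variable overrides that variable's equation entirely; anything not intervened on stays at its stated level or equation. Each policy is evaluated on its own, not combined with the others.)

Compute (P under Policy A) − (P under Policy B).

-8007

Policy A (B := 166):
  N = 47
  B = 166
  W = 105 + 3·166 = 603
  M = 161 + 6·166 + 603 = 1760
  K = 283 + 3·603 − 2·1760 = -1428
  P = -32 + 3·47 − 603 + 5·(-1428) = -7634
Policy B (K := 72):
  N = 47
  B = 91 − 2·47 = -3
  W = 105 + 3·(-3) = 96
  M = 161 + 6·(-3) + 96 = 239
  K = 72
  P = -32 + 3·47 − 96 + 5·72 = 373
P: -7634 − 373 = -8007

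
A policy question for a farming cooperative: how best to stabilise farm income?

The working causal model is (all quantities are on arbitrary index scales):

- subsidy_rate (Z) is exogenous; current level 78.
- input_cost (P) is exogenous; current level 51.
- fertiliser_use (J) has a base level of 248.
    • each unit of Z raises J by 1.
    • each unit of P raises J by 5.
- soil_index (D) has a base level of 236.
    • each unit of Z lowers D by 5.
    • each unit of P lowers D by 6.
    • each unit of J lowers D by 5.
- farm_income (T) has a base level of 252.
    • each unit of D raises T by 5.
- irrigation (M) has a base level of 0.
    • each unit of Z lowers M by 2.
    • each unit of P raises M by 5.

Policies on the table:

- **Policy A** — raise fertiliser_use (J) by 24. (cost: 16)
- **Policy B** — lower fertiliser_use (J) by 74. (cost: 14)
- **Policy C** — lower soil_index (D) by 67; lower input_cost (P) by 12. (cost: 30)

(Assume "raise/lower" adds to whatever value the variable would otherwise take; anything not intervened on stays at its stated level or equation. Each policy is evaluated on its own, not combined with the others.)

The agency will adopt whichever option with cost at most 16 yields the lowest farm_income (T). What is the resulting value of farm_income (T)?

-17173

Policy A (J + 24):
  Z = 78
  P = 51
  J = 248 + 78 + 5·51 (+24 from intervention) = 605
  D = 236 − 5·78 − 6·51 − 5·605 = -3485
  T = 252 + 5·(-3485) = -17173
Policy B (J − 74):
  Z = 78
  P = 51
  J = 248 + 78 + 5·51 (−74 from intervention) = 507
  D = 236 − 5·78 − 6·51 − 5·507 = -2995
  T = 252 + 5·(-2995) = -14723
Comparing — Policy A: T=-17173, Policy B: T=-14723. Lowest is -17173 (Policy A).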